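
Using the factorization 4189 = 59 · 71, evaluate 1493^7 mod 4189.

Mod 59: 1493 ≡ 18; 18^7 ≡ 42 (mod 59).
Mod 71: 1493 ≡ 2; 2^7 ≡ 57 (mod 71).
Combine by CRT: x ≡ 42 (mod 59), x ≡ 57 (mod 71) ⇒ x ≡ 3110 (mod 4189).

3110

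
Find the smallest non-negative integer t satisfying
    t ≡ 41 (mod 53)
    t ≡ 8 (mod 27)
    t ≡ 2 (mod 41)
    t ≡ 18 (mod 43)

2108222

From t ≡ 41 (mod 53) write t = 41 + 53s. Substituting into t ≡ 8 (mod 27) gives 53s ≡ 21 (mod 27), and since 26⁻¹ ≡ 26 (mod 27), s ≡ 6. Hence t ≡ 41 + 53·6 = 359 (mod 1431).
From t ≡ 359 (mod 1431) write t = 359 + 1431s. Substituting into t ≡ 2 (mod 41) gives 1431s ≡ 12 (mod 41), and since 37⁻¹ ≡ 10 (mod 41), s ≡ 38. Hence t ≡ 359 + 1431·38 = 54737 (mod 58671).
From t ≡ 54737 (mod 58671) write t = 54737 + 58671s. Substituting into t ≡ 18 (mod 43) gives 58671s ≡ 20 (mod 43), and since 19⁻¹ ≡ 34 (mod 43), s ≡ 35. Hence t ≡ 54737 + 58671·35 = 2108222 (mod 2522853).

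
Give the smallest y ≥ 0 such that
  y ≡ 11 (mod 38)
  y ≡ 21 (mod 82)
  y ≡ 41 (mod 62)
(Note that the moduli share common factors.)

gcd(38, 82) = 2 and 2 | (21 − 11), so the pair is consistent; merging gives y ≡ 923 (mod 1558), where 1558 = lcm(38, 82).
gcd(1558, 62) = 2 and 2 | (41 − 923), so the pair is consistent; merging gives y ≡ 10271 (mod 48298), where 48298 = lcm(1558, 62).
The solution is unique modulo lcm(38, 82, 62) = 48298.

10271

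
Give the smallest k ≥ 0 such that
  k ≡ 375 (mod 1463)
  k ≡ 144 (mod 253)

gcd(1463, 253) = 11 and 11 | (144 − 375), so the pair is consistent; merging gives k ≡ 26709 (mod 33649), where 33649 = lcm(1463, 253).
The solution is unique modulo lcm(1463, 253) = 33649.

26709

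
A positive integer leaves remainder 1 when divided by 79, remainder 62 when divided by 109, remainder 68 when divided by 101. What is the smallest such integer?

The moduli are pairwise coprime; N = 79·109·101 = 869711.
N/79 = 11009; 11009 ≡ 28 (mod 79); 28·48 ≡ 1, so inverse 48.
N/109 = 7979; 7979 ≡ 22 (mod 109); 22·5 ≡ 1, so inverse 5.
N/101 = 8611; 8611 ≡ 26 (mod 101); 26·35 ≡ 1, so inverse 35.
x ≡ 1·11009·48 + 62·7979·5 + 68·8611·35 = 23496102.
23496102 mod 869711 = 13905.

13905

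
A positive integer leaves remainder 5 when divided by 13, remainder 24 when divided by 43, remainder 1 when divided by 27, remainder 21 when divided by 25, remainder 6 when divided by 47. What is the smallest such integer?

4918321

Combine the congruences pairwise.
From m ≡ 5 (mod 13) write m = 5 + 13t. Substituting into m ≡ 24 (mod 43) gives 13t ≡ 19 (mod 43), and since 13⁻¹ ≡ 10 (mod 43), t ≡ 18. Hence m ≡ 5 + 13·18 = 239 (mod 559).
From m ≡ 239 (mod 559) write m = 239 + 559t. Substituting into m ≡ 1 (mod 27) gives 559t ≡ 5 (mod 27), and since 19⁻¹ ≡ 10 (mod 27), t ≡ 23. Hence m ≡ 239 + 559·23 = 13096 (mod 15093).
From m ≡ 13096 (mod 15093) write m = 13096 + 15093t. Substituting into m ≡ 21 (mod 25) gives 15093t ≡ 0 (mod 25), and since 18⁻¹ ≡ 7 (mod 25), t ≡ 0. Hence m ≡ 13096 + 15093·0 = 13096 (mod 377325).
From m ≡ 13096 (mod 377325) write m = 13096 + 377325t. Substituting into m ≡ 6 (mod 47) gives 377325t ≡ 23 (mod 47), and since 9⁻¹ ≡ 21 (mod 47), t ≡ 13. Hence m ≡ 13096 + 377325·13 = 4918321 (mod 17734275).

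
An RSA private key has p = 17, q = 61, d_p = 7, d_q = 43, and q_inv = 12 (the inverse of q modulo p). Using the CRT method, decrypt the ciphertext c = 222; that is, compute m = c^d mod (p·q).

290

m₁ = c^(d_p) mod p: c ≡ 1 (mod 17), and 1^7 mod 17 = 1.
m₂ = c^(d_q) mod q: c ≡ 39 (mod 61), and 39^43 mod 61 = 46.
h = q_inv·(m₁ − m₂) mod p = 12·(1 − 46) mod 17 = 4.
m = m₂ + h·q = 46 + 4·61 = 290.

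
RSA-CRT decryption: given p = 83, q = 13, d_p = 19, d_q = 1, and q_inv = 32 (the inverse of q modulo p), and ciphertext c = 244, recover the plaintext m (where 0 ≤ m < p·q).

673

m₁ = c^(d_p) mod p: c ≡ 78 (mod 83), and 78^19 mod 83 = 9.
m₂ = c^(d_q) mod q: c ≡ 10 (mod 13), and 10^1 mod 13 = 10.
h = q_inv·(m₁ − m₂) mod p = 32·(9 − 10) mod 83 = 51.
m = m₂ + h·q = 10 + 51·13 = 673.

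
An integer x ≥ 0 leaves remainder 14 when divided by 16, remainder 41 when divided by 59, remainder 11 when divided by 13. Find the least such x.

The moduli are pairwise coprime; N = 16·59·13 = 12272.
N/16 = 767; 767 ≡ 15 (mod 16); 15·15 ≡ 1, so inverse 15.
N/59 = 208; 208 ≡ 31 (mod 59); 31·40 ≡ 1, so inverse 40.
N/13 = 944; 944 ≡ 8 (mod 13); 8·5 ≡ 1, so inverse 5.
x ≡ 14·767·15 + 41·208·40 + 11·944·5 = 554110.
554110 mod 12272 = 1870.

1870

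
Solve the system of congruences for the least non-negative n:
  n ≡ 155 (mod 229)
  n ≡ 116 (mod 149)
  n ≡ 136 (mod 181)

2700294

The moduli are pairwise coprime; M = 229·149·181 = 6175901.
M/229 = 26969; 26969 ≡ 176 (mod 229); 176·108 ≡ 1, so inverse 108.
M/149 = 41449; 41449 ≡ 27 (mod 149); 27·138 ≡ 1, so inverse 138.
M/181 = 34121; 34121 ≡ 93 (mod 181); 93·109 ≡ 1, so inverse 109.
n ≡ 155·26969·108 + 116·41449·138 + 136·34121·109 = 1620786356.
1620786356 mod 6175901 = 2700294.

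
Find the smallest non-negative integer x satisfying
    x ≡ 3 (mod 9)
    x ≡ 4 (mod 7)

From x ≡ 3 (mod 9) write x = 3 + 9t. Substituting into x ≡ 4 (mod 7) gives 9t ≡ 1 (mod 7), and since 2⁻¹ ≡ 4 (mod 7), t ≡ 4. Hence x ≡ 3 + 9·4 = 39 (mod 63).

39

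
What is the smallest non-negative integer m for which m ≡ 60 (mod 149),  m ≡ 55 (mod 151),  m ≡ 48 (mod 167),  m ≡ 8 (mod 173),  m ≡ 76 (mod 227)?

The moduli are pairwise coprime; N = 149·151·167·173·227 = 147554224243.
N/149 = 990296807; 990296807 ≡ 44 (mod 149); 44·105 ≡ 1, so inverse 105.
N/151 = 977180293; 977180293 ≡ 101 (mod 151); 101·3 ≡ 1, so inverse 3.
N/167 = 883558229; 883558229 ≡ 140 (mod 167); 140·68 ≡ 1, so inverse 68.
N/173 = 852914591; 852914591 ≡ 25 (mod 173); 25·90 ≡ 1, so inverse 90.
N/227 = 650018609; 650018609 ≡ 23 (mod 227); 23·79 ≡ 1, so inverse 79.
m ≡ 60·990296807·105 + 55·977180293·3 + 48·883558229·68 + 8·852914591·90 + 76·650018609·79 = 13800848925857.
13800848925857 mod 147554224243 = 78306071258.

78306071258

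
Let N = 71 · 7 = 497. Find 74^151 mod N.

144

Mod 71: 74 ≡ 3; by Fermat, exponent reduces to 151 mod 70 = 11; 3^11 ≡ 2 (mod 71).
Mod 7: 74 ≡ 4; by Fermat, exponent reduces to 151 mod 6 = 1; 4^1 ≡ 4 (mod 7).
Combine by CRT: x ≡ 2 (mod 71), x ≡ 4 (mod 7) ⇒ x ≡ 144 (mod 497).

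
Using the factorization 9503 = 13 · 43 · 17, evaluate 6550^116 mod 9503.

6847

Mod 13: 6550 ≡ 11; by Fermat, exponent reduces to 116 mod 12 = 8; 11^8 ≡ 9 (mod 13).
Mod 43: 6550 ≡ 14; by Fermat, exponent reduces to 116 mod 42 = 32; 14^32 ≡ 10 (mod 43).
Mod 17: 6550 ≡ 5; by Fermat, exponent reduces to 116 mod 16 = 4; 5^4 ≡ 13 (mod 17).
Combine by CRT: x ≡ 9 (mod 13), x ≡ 10 (mod 43), x ≡ 13 (mod 17) ⇒ x ≡ 6847 (mod 9503).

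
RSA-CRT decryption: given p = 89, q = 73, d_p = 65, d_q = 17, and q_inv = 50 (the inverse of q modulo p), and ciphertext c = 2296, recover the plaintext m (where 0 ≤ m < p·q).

m₁ = c^(d_p) mod p: c ≡ 71 (mod 89), and 71^65 mod 89 = 5.
m₂ = c^(d_q) mod q: c ≡ 33 (mod 73), and 33^17 mod 73 = 34.
h = q_inv·(m₁ − m₂) mod p = 50·(5 − 34) mod 89 = 63.
m = m₂ + h·q = 34 + 63·73 = 4633.

4633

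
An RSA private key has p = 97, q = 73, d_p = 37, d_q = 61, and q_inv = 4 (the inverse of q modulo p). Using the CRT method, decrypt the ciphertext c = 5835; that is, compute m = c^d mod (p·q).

m₁ = c^(d_p) mod p: c ≡ 15 (mod 97), and 15^37 mod 97 = 10.
m₂ = c^(d_q) mod q: c ≡ 68 (mod 73), and 68^61 mod 73 = 40.
h = q_inv·(m₁ − m₂) mod p = 4·(10 − 40) mod 97 = 74.
m = m₂ + h·q = 40 + 74·73 = 5442.

5442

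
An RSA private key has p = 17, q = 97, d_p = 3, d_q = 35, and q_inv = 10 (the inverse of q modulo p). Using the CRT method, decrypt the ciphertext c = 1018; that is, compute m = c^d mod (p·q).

247

m₁ = c^(d_p) mod p: c ≡ 15 (mod 17), and 15^3 mod 17 = 9.
m₂ = c^(d_q) mod q: c ≡ 48 (mod 97), and 48^35 mod 97 = 53.
h = q_inv·(m₁ − m₂) mod p = 10·(9 − 53) mod 17 = 2.
m = m₂ + h·q = 53 + 2·97 = 247.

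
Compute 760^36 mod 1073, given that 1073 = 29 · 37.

Mod 29: 760 ≡ 6; by Fermat, exponent reduces to 36 mod 28 = 8; 6^8 ≡ 23 (mod 29).
Mod 37: 760 ≡ 20; since 36 | 36, by Fermat 20^36 ≡ 1 (mod 37).
Combine by CRT: x ≡ 23 (mod 29), x ≡ 1 (mod 37) ⇒ x ≡ 371 (mod 1073).

371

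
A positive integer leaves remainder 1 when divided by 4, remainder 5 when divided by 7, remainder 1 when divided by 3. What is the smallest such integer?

From n ≡ 1 (mod 4) write n = 1 + 4t. Substituting into n ≡ 5 (mod 7) gives 4t ≡ 4 (mod 7), and since 4⁻¹ ≡ 2 (mod 7), t ≡ 1. Hence n ≡ 1 + 4·1 = 5 (mod 28).
From n ≡ 5 (mod 28) write n = 5 + 28t. Substituting into n ≡ 1 (mod 3) gives 28t ≡ 2 (mod 3), and since 1⁻¹ ≡ 1 (mod 3), t ≡ 2. Hence n ≡ 5 + 28·2 = 61 (mod 84).

61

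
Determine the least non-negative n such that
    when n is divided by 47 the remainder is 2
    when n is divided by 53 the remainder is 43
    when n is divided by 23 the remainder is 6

49916

The moduli are pairwise coprime; M = 47·53·23 = 57293.
M/47 = 1219; 1219 ≡ 44 (mod 47); 44·31 ≡ 1, so inverse 31.
M/53 = 1081; 1081 ≡ 21 (mod 53); 21·48 ≡ 1, so inverse 48.
M/23 = 2491; 2491 ≡ 7 (mod 23); 7·10 ≡ 1, so inverse 10.
n ≡ 2·1219·31 + 43·1081·48 + 6·2491·10 = 2456222.
2456222 mod 57293 = 49916.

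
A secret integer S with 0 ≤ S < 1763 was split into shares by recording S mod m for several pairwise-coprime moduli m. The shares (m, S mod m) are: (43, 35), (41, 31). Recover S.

1712

Combine the congruences pairwise.
From S ≡ 35 (mod 43) write S = 35 + 43t. Substituting into S ≡ 31 (mod 41) gives 43t ≡ 37 (mod 41), and since 2⁻¹ ≡ 21 (mod 41), t ≡ 39. Hence S ≡ 35 + 43·39 = 1712 (mod 1763).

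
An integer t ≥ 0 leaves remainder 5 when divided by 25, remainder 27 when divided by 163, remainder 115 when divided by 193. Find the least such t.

551130

The moduli are pairwise coprime; N = 25·163·193 = 786475.
N/25 = 31459; 31459 ≡ 9 (mod 25); 9·14 ≡ 1, so inverse 14.
N/163 = 4825; 4825 ≡ 98 (mod 163); 98·5 ≡ 1, so inverse 5.
N/193 = 4075; 4075 ≡ 22 (mod 193); 22·79 ≡ 1, so inverse 79.
t ≡ 5·31459·14 + 27·4825·5 + 115·4075·79 = 39874880.
39874880 mod 786475 = 551130.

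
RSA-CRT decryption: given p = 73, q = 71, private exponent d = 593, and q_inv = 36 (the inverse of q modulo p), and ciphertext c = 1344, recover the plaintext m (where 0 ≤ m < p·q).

5058

d_p = d mod (p−1) = 593 mod 72 = 17; d_q = d mod (q−1) = 33.
m₁ = c^(d_p) mod p: c ≡ 30 (mod 73), and 30^17 mod 73 = 21.
m₂ = c^(d_q) mod q: c ≡ 66 (mod 71), and 66^33 mod 71 = 17.
h = q_inv·(m₁ − m₂) mod p = 36·(21 − 17) mod 73 = 71.
m = m₂ + h·q = 17 + 71·71 = 5058.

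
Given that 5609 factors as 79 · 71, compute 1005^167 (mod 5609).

1414

Mod 79: 1005 ≡ 57; by Fermat, exponent reduces to 167 mod 78 = 11; 57^11 ≡ 71 (mod 79).
Mod 71: 1005 ≡ 11; by Fermat, exponent reduces to 167 mod 70 = 27; 11^27 ≡ 65 (mod 71).
Combine by CRT: x ≡ 71 (mod 79), x ≡ 65 (mod 71) ⇒ x ≡ 1414 (mod 5609).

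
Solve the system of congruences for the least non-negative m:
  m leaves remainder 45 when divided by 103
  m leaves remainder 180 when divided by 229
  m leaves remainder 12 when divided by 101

2198580

The moduli are pairwise coprime; N = 103·229·101 = 2382287.
N/103 = 23129; 23129 ≡ 57 (mod 103); 57·47 ≡ 1, so inverse 47.
N/229 = 10403; 10403 ≡ 98 (mod 229); 98·222 ≡ 1, so inverse 222.
N/101 = 23587; 23587 ≡ 54 (mod 101); 54·58 ≡ 1, so inverse 58.
m ≡ 45·23129·47 + 180·10403·222 + 12·23587·58 = 481038267.
481038267 mod 2382287 = 2198580.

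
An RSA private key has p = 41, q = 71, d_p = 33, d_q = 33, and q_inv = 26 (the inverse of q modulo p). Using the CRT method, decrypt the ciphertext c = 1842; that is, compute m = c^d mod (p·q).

m₁ = c^(d_p) mod p: c ≡ 38 (mod 41), and 38^33 mod 41 = 38.
m₂ = c^(d_q) mod q: c ≡ 67 (mod 71), and 67^33 mod 71 = 31.
h = q_inv·(m₁ − m₂) mod p = 26·(38 − 31) mod 41 = 18.
m = m₂ + h·q = 31 + 18·71 = 1309.

1309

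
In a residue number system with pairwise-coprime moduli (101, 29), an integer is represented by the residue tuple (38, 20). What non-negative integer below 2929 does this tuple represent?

745

From x ≡ 38 (mod 101) write x = 38 + 101t. Substituting into x ≡ 20 (mod 29) gives 101t ≡ 11 (mod 29), and since 14⁻¹ ≡ 27 (mod 29), t ≡ 7. Hence x ≡ 38 + 101·7 = 745 (mod 2929).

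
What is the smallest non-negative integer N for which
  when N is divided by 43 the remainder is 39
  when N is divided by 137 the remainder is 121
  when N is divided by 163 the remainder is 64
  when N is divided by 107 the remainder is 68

The moduli are pairwise coprime; M = 43·137·163·107 = 102744931.
M/43 = 2389417; 2389417 ≡ 36 (mod 43); 36·6 ≡ 1, so inverse 6.
M/137 = 749963; 749963 ≡ 25 (mod 137); 25·11 ≡ 1, so inverse 11.
M/163 = 630337; 630337 ≡ 16 (mod 163); 16·51 ≡ 1, so inverse 51.
M/107 = 960233; 960233 ≡ 15 (mod 107); 15·50 ≡ 1, so inverse 50.
N ≡ 39·2389417·6 + 121·749963·11 + 64·630337·51 + 68·960233·50 = 6879536499.
6879536499 mod 102744931 = 98371053.

98371053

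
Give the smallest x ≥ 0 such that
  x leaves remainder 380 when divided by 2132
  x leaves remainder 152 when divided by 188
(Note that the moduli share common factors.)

gcd(2132, 188) = 4 and 4 | (152 − 380), so the pair is consistent; merging gives x ≡ 36624 (mod 100204), where 100204 = lcm(2132, 188).
The solution is unique modulo lcm(2132, 188) = 100204.

36624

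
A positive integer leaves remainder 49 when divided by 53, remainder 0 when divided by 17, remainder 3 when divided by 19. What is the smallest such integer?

8211

The moduli are pairwise coprime; N = 53·17·19 = 17119.
N/53 = 323; 323 ≡ 5 (mod 53); 5·32 ≡ 1, so inverse 32.
N/17 = 1007; 1007 ≡ 4 (mod 17); 4·13 ≡ 1, so inverse 13.
N/19 = 901; 901 ≡ 8 (mod 19); 8·12 ≡ 1, so inverse 12.
m ≡ 49·323·32 + 0·1007·13 + 3·901·12 = 538900.
538900 mod 17119 = 8211.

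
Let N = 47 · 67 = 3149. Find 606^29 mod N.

914

Mod 47: 606 ≡ 42; 42^29 ≡ 21 (mod 47).
Mod 67: 606 ≡ 3; 3^29 ≡ 43 (mod 67).
Combine by CRT: x ≡ 21 (mod 47), x ≡ 43 (mod 67) ⇒ x ≡ 914 (mod 3149).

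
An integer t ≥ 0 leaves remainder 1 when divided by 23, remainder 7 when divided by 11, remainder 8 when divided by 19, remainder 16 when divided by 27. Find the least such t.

From t ≡ 1 (mod 23) write t = 1 + 23s. Substituting into t ≡ 7 (mod 11) gives 23s ≡ 6 (mod 11), and since 1⁻¹ ≡ 1 (mod 11), s ≡ 6. Hence t ≡ 1 + 23·6 = 139 (mod 253).
From t ≡ 139 (mod 253) write t = 139 + 253s. Substituting into t ≡ 8 (mod 19) gives 253s ≡ 2 (mod 19), and since 6⁻¹ ≡ 16 (mod 19), s ≡ 13. Hence t ≡ 139 + 253·13 = 3428 (mod 4807).
From t ≡ 3428 (mod 4807) write t = 3428 + 4807s. Substituting into t ≡ 16 (mod 27) gives 4807s ≡ 17 (mod 27), and since 1⁻¹ ≡ 1 (mod 27), s ≡ 17. Hence t ≡ 3428 + 4807·17 = 85147 (mod 129789).

85147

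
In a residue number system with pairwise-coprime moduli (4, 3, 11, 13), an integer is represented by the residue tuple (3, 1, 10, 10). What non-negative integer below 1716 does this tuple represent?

The moduli are pairwise coprime; N = 4·3·11·13 = 1716.
N/4 = 429; 429 ≡ 1 (mod 4), inverse 1.
N/3 = 572; 572 ≡ 2 (mod 3); 2·2 ≡ 1, so inverse 2.
N/11 = 156; 156 ≡ 2 (mod 11); 2·6 ≡ 1, so inverse 6.
N/13 = 132; 132 ≡ 2 (mod 13); 2·7 ≡ 1, so inverse 7.
x ≡ 3·429·1 + 1·572·2 + 10·156·6 + 10·132·7 = 21031.
21031 mod 1716 = 439.

439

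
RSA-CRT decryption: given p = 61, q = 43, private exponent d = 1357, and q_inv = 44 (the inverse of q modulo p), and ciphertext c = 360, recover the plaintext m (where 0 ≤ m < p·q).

d_p = d mod (p−1) = 1357 mod 60 = 37; d_q = d mod (q−1) = 13.
m₁ = c^(d_p) mod p: c ≡ 55 (mod 61), and 55^37 mod 61 = 7.
m₂ = c^(d_q) mod q: c ≡ 16 (mod 43), and 16^13 mod 43 = 35.
h = q_inv·(m₁ − m₂) mod p = 44·(7 − 35) mod 61 = 49.
m = m₂ + h·q = 35 + 49·43 = 2142.

2142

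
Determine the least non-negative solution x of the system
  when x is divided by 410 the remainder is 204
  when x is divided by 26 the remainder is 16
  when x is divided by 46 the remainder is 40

101884

Combine the congruences pairwise.
gcd(410, 26) = 2 and 2 | (16 − 204), so the pair is consistent; merging gives x ≡ 614 (mod 5330), where 5330 = lcm(410, 26).
gcd(5330, 46) = 2 and 2 | (40 − 614), so the pair is consistent; merging gives x ≡ 101884 (mod 122590), where 122590 = lcm(5330, 46).
The solution is unique modulo lcm(410, 26, 46) = 122590.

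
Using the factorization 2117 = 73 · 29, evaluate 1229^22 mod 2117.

Mod 73: 1229 ≡ 61; 61^22 ≡ 69 (mod 73).
Mod 29: 1229 ≡ 11; 11^22 ≡ 13 (mod 29).
Combine by CRT: x ≡ 69 (mod 73), x ≡ 13 (mod 29) ⇒ x ≡ 361 (mod 2117).

361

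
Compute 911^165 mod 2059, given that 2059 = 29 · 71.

Mod 29: 911 ≡ 12; by Fermat, exponent reduces to 165 mod 28 = 25; 12^25 ≡ 12 (mod 29).
Mod 71: 911 ≡ 59; by Fermat, exponent reduces to 165 mod 70 = 25; 59^25 ≡ 51 (mod 71).
Combine by CRT: x ≡ 12 (mod 29), x ≡ 51 (mod 71) ⇒ x ≡ 1897 (mod 2059).

1897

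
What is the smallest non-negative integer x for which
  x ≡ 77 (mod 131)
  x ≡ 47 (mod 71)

From x ≡ 77 (mod 131) write x = 77 + 131t. Substituting into x ≡ 47 (mod 71) gives 131t ≡ 41 (mod 71), and since 60⁻¹ ≡ 58 (mod 71), t ≡ 35. Hence x ≡ 77 + 131·35 = 4662 (mod 9301).

4662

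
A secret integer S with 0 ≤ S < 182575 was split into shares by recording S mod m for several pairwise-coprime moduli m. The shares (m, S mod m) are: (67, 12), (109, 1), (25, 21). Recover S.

The moduli are pairwise coprime; N = 67·109·25 = 182575.
N/67 = 2725; 2725 ≡ 45 (mod 67); 45·3 ≡ 1, so inverse 3.
N/109 = 1675; 1675 ≡ 40 (mod 109); 40·30 ≡ 1, so inverse 30.
N/25 = 7303; 7303 ≡ 3 (mod 25); 3·17 ≡ 1, so inverse 17.
S ≡ 12·2725·3 + 1·1675·30 + 21·7303·17 = 2755521.
2755521 mod 182575 = 16896.

16896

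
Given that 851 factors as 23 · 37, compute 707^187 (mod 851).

Mod 23: 707 ≡ 17; by Fermat, exponent reduces to 187 mod 22 = 11; 17^11 ≡ 22 (mod 23).
Mod 37: 707 ≡ 4; by Fermat, exponent reduces to 187 mod 36 = 7; 4^7 ≡ 30 (mod 37).
Combine by CRT: x ≡ 22 (mod 23), x ≡ 30 (mod 37) ⇒ x ≡ 252 (mod 851).

252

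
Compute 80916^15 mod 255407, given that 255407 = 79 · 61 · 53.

142080

Mod 79: 80916 ≡ 20; 20^15 ≡ 38 (mod 79).
Mod 61: 80916 ≡ 30; 30^15 ≡ 11 (mod 61).
Mod 53: 80916 ≡ 38; 38^15 ≡ 40 (mod 53).
Combine by CRT: x ≡ 38 (mod 79), x ≡ 11 (mod 61), x ≡ 40 (mod 53) ⇒ x ≡ 142080 (mod 255407).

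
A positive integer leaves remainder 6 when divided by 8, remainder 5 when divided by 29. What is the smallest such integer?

From N ≡ 6 (mod 8) write N = 6 + 8t. Substituting into N ≡ 5 (mod 29) gives 8t ≡ 28 (mod 29), and since 8⁻¹ ≡ 11 (mod 29), t ≡ 18. Hence N ≡ 6 + 8·18 = 150 (mod 232).

150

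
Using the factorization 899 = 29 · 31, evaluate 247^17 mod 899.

Mod 29: 247 ≡ 15; 15^17 ≡ 18 (mod 29).
Mod 31: 247 ≡ 30; 30^17 ≡ 30 (mod 31).
Combine by CRT: x ≡ 18 (mod 29), x ≡ 30 (mod 31) ⇒ x ≡ 743 (mod 899).

743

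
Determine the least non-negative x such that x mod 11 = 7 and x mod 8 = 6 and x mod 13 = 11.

From x ≡ 7 (mod 11) write x = 7 + 11t. Substituting into x ≡ 6 (mod 8) gives 11t ≡ 7 (mod 8), and since 3⁻¹ ≡ 3 (mod 8), t ≡ 5. Hence x ≡ 7 + 11·5 = 62 (mod 88).
From x ≡ 62 (mod 88) write x = 62 + 88t. Substituting into x ≡ 11 (mod 13) gives 88t ≡ 1 (mod 13), and since 10⁻¹ ≡ 4 (mod 13), t ≡ 4. Hence x ≡ 62 + 88·4 = 414 (mod 1144).

414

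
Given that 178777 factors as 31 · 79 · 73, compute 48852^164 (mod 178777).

Mod 31: 48852 ≡ 27; by Fermat, exponent reduces to 164 mod 30 = 14; 27^14 ≡ 8 (mod 31).
Mod 79: 48852 ≡ 30; by Fermat, exponent reduces to 164 mod 78 = 8; 30^8 ≡ 11 (mod 79).
Mod 73: 48852 ≡ 15; by Fermat, exponent reduces to 164 mod 72 = 20; 15^20 ≡ 57 (mod 73).
Combine by CRT: x ≡ 8 (mod 31), x ≡ 11 (mod 79), x ≡ 57 (mod 73) ⇒ x ≡ 65976 (mod 178777).

65976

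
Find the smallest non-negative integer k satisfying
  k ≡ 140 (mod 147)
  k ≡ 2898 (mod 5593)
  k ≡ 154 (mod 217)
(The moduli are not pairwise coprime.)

gcd(147, 5593) = 7 and 7 | (2898 − 140), so the pair is consistent; merging gives k ≡ 30863 (mod 117453), where 117453 = lcm(147, 5593).
gcd(117453, 217) = 7 and 7 | (154 − 30863), so the pair is consistent; merging gives k ≡ 3437000 (mod 3641043), where 3641043 = lcm(117453, 217).
The solution is unique modulo lcm(147, 5593, 217) = 3641043.

3437000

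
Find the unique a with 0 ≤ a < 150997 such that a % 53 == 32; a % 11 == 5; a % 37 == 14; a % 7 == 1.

The moduli are pairwise coprime; N = 53·11·37·7 = 150997.
N/53 = 2849; 2849 ≡ 40 (mod 53); 40·4 ≡ 1, so inverse 4.
N/11 = 13727; 13727 ≡ 10 (mod 11); 10·10 ≡ 1, so inverse 10.
N/37 = 4081; 4081 ≡ 11 (mod 37); 11·27 ≡ 1, so inverse 27.
N/7 = 21571; 21571 ≡ 4 (mod 7); 4·2 ≡ 1, so inverse 2.
a ≡ 32·2849·4 + 5·13727·10 + 14·4081·27 + 1·21571·2 = 2636782.
2636782 mod 150997 = 69833.

69833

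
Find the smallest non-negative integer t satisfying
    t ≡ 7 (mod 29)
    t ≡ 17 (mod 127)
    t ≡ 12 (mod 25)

The moduli are pairwise coprime; N = 29·127·25 = 92075.
N/29 = 3175; 3175 ≡ 14 (mod 29); 14·27 ≡ 1, so inverse 27.
N/127 = 725; 725 ≡ 90 (mod 127); 90·24 ≡ 1, so inverse 24.
N/25 = 3683; 3683 ≡ 8 (mod 25); 8·22 ≡ 1, so inverse 22.
t ≡ 7·3175·27 + 17·725·24 + 12·3683·22 = 1868187.
1868187 mod 92075 = 26687.

26687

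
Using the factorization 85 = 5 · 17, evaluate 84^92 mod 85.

1

Mod 5: 84 ≡ 4; since 4 | 92, by Fermat 4^92 ≡ 1 (mod 5).
Mod 17: 84 ≡ 16; by Fermat, exponent reduces to 92 mod 16 = 12; 16^12 ≡ 1 (mod 17).
Combine by CRT: x ≡ 1 (mod 5), x ≡ 1 (mod 17) ⇒ x ≡ 1 (mod 85).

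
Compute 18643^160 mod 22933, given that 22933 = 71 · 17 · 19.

3027

Mod 71: 18643 ≡ 41; by Fermat, exponent reduces to 160 mod 70 = 20; 41^20 ≡ 45 (mod 71).
Mod 17: 18643 ≡ 11; since 16 | 160, by Fermat 11^160 ≡ 1 (mod 17).
Mod 19: 18643 ≡ 4; by Fermat, exponent reduces to 160 mod 18 = 16; 4^16 ≡ 6 (mod 19).
Combine by CRT: x ≡ 45 (mod 71), x ≡ 1 (mod 17), x ≡ 6 (mod 19) ⇒ x ≡ 3027 (mod 22933).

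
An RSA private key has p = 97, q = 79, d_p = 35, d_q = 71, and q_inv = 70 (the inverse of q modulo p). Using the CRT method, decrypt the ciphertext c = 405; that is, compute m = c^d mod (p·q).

2388

m₁ = c^(d_p) mod p: c ≡ 17 (mod 97), and 17^35 mod 97 = 60.
m₂ = c^(d_q) mod q: c ≡ 10 (mod 79), and 10^71 mod 79 = 18.
h = q_inv·(m₁ − m₂) mod p = 70·(60 − 18) mod 97 = 30.
m = m₂ + h·q = 18 + 30·79 = 2388.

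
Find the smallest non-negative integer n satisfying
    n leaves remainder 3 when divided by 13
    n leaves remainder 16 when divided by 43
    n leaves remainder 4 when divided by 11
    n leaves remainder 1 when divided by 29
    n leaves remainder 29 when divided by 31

5500576

The moduli are pairwise coprime; M = 13·43·11·29·31 = 5527951.
M/13 = 425227; 425227 ≡ 10 (mod 13); 10·4 ≡ 1, so inverse 4.
M/43 = 128557; 128557 ≡ 30 (mod 43); 30·33 ≡ 1, so inverse 33.
M/11 = 502541; 502541 ≡ 6 (mod 11); 6·2 ≡ 1, so inverse 2.
M/29 = 190619; 190619 ≡ 2 (mod 29); 2·15 ≡ 1, so inverse 15.
M/31 = 178321; 178321 ≡ 9 (mod 31); 9·7 ≡ 1, so inverse 7.
n ≡ 3·425227·4 + 16·128557·33 + 4·502541·2 + 1·190619·15 + 29·178321·7 = 116059596.
116059596 mod 5527951 = 5500576.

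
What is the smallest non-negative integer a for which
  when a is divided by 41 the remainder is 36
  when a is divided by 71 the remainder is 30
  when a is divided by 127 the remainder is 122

The moduli are pairwise coprime; N = 41·71·127 = 369697.
N/41 = 9017; 9017 ≡ 38 (mod 41); 38·27 ≡ 1, so inverse 27.
N/71 = 5207; 5207 ≡ 24 (mod 71); 24·3 ≡ 1, so inverse 3.
N/127 = 2911; 2911 ≡ 117 (mod 127); 117·38 ≡ 1, so inverse 38.
a ≡ 36·9017·27 + 30·5207·3 + 122·2911·38 = 22728550.
22728550 mod 369697 = 177033.

177033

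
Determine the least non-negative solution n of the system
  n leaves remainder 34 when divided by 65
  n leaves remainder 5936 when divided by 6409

gcd(65, 6409) = 13 and 13 | (5936 − 34), so the pair is consistent; merging gives n ≡ 18754 (mod 32045), where 32045 = lcm(65, 6409).
The solution is unique modulo lcm(65, 6409) = 32045.

18754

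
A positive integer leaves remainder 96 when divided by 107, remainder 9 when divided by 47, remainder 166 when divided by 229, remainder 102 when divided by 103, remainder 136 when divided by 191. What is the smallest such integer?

The moduli are pairwise coprime; M = 107·47·229·103·191 = 22656233393.
M/107 = 211740499; 211740499 ≡ 18 (mod 107); 18·6 ≡ 1, so inverse 6.
M/47 = 482047519; 482047519 ≡ 9 (mod 47); 9·21 ≡ 1, so inverse 21.
M/229 = 98935517; 98935517 ≡ 189 (mod 229); 189·166 ≡ 1, so inverse 166.
M/103 = 219963431; 219963431 ≡ 30 (mod 103); 30·79 ≡ 1, so inverse 79.
M/191 = 118619023; 118619023 ≡ 1 (mod 191), inverse 1.
n ≡ 96·211740499·6 + 9·482047519·21 + 166·98935517·166 + 102·219963431·79 + 136·118619023·1 = 4727934129093.
4727934129093 mod 22656233393 = 15437583349.

15437583349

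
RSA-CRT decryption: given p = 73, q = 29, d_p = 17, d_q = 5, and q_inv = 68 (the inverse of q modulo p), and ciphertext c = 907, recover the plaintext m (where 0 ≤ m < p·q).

m₁ = c^(d_p) mod p: c ≡ 31 (mod 73), and 31^17 mod 73 = 58.
m₂ = c^(d_q) mod q: c ≡ 8 (mod 29), and 8^5 mod 29 = 27.
h = q_inv·(m₁ − m₂) mod p = 68·(58 − 27) mod 73 = 64.
m = m₂ + h·q = 27 + 64·29 = 1883.

1883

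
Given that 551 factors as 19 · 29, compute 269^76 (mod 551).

480

Mod 19: 269 ≡ 3; by Fermat, exponent reduces to 76 mod 18 = 4; 3^4 ≡ 5 (mod 19).
Mod 29: 269 ≡ 8; by Fermat, exponent reduces to 76 mod 28 = 20; 8^20 ≡ 16 (mod 29).
Combine by CRT: x ≡ 5 (mod 19), x ≡ 16 (mod 29) ⇒ x ≡ 480 (mod 551).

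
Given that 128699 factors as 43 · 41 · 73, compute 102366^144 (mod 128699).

Mod 43: 102366 ≡ 26; by Fermat, exponent reduces to 144 mod 42 = 18; 26^18 ≡ 4 (mod 43).
Mod 41: 102366 ≡ 30; by Fermat, exponent reduces to 144 mod 40 = 24; 30^24 ≡ 37 (mod 41).
Mod 73: 102366 ≡ 20; since 72 | 144, by Fermat 20^144 ≡ 1 (mod 73).
Combine by CRT: x ≡ 4 (mod 43), x ≡ 37 (mod 41), x ≡ 1 (mod 73) ⇒ x ≡ 38618 (mod 128699).

38618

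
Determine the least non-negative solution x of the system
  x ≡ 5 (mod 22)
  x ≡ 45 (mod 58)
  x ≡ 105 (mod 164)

20113

Combine the congruences pairwise.
gcd(22, 58) = 2 and 2 | (45 − 5), so the pair is consistent; merging gives x ≡ 335 (mod 638), where 638 = lcm(22, 58).
gcd(638, 164) = 2 and 2 | (105 − 335), so the pair is consistent; merging gives x ≡ 20113 (mod 52316), where 52316 = lcm(638, 164).
The solution is unique modulo lcm(22, 58, 164) = 52316.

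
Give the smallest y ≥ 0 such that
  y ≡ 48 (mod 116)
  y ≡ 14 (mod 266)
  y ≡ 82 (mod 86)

gcd(116, 266) = 2 and 2 | (14 − 48), so the pair is consistent; merging gives y ≡ 280 (mod 15428), where 15428 = lcm(116, 266).
gcd(15428, 86) = 2 and 2 | (82 − 280), so the pair is consistent; merging gives y ≡ 339696 (mod 663404), where 663404 = lcm(15428, 86).
The solution is unique modulo lcm(116, 266, 86) = 663404.

339696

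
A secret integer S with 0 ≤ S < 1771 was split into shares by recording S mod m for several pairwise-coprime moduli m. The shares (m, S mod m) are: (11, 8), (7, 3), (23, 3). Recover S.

The moduli are pairwise coprime; N = 11·7·23 = 1771.
N/11 = 161; 161 ≡ 7 (mod 11); 7·8 ≡ 1, so inverse 8.
N/7 = 253; 253 ≡ 1 (mod 7), inverse 1.
N/23 = 77; 77 ≡ 8 (mod 23); 8·3 ≡ 1, so inverse 3.
S ≡ 8·161·8 + 3·253·1 + 3·77·3 = 11756.
11756 mod 1771 = 1130.

1130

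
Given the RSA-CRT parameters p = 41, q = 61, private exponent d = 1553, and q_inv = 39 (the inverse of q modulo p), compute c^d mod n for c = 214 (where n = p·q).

2141

d_p = d mod (p−1) = 1553 mod 40 = 33; d_q = d mod (q−1) = 53.
m₁ = c^(d_p) mod p: c ≡ 9 (mod 41), and 9^33 mod 41 = 9.
m₂ = c^(d_q) mod q: c ≡ 31 (mod 61), and 31^53 mod 61 = 6.
h = q_inv·(m₁ − m₂) mod p = 39·(9 − 6) mod 41 = 35.
m = m₂ + h·q = 6 + 35·61 = 2141.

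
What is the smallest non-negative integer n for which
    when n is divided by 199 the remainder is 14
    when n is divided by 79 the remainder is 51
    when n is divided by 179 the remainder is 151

Combine the congruences pairwise.
From n ≡ 14 (mod 199) write n = 14 + 199t. Substituting into n ≡ 51 (mod 79) gives 199t ≡ 37 (mod 79), and since 41⁻¹ ≡ 27 (mod 79), t ≡ 51. Hence n ≡ 14 + 199·51 = 10163 (mod 15721).
From n ≡ 10163 (mod 15721) write n = 10163 + 15721t. Substituting into n ≡ 151 (mod 179) gives 15721t ≡ 12 (mod 179), and since 148⁻¹ ≡ 127 (mod 179), t ≡ 92. Hence n ≡ 10163 + 15721·92 = 1456495 (mod 2814059).

1456495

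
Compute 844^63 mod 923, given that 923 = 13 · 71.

Mod 13: 844 ≡ 12; by Fermat, exponent reduces to 63 mod 12 = 3; 12^3 ≡ 12 (mod 13).
Mod 71: 844 ≡ 63; 63^63 ≡ 17 (mod 71).
Combine by CRT: x ≡ 12 (mod 13), x ≡ 17 (mod 71) ⇒ x ≡ 727 (mod 923).

727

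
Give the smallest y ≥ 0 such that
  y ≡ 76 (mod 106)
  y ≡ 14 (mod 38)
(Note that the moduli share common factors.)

394

Combine the congruences pairwise.
gcd(106, 38) = 2 and 2 | (14 − 76), so the pair is consistent; merging gives y ≡ 394 (mod 2014), where 2014 = lcm(106, 38).
The solution is unique modulo lcm(106, 38) = 2014.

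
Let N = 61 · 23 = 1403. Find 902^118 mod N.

867

Mod 61: 902 ≡ 48; by Fermat, exponent reduces to 118 mod 60 = 58; 48^58 ≡ 13 (mod 61).
Mod 23: 902 ≡ 5; by Fermat, exponent reduces to 118 mod 22 = 8; 5^8 ≡ 16 (mod 23).
Combine by CRT: x ≡ 13 (mod 61), x ≡ 16 (mod 23) ⇒ x ≡ 867 (mod 1403).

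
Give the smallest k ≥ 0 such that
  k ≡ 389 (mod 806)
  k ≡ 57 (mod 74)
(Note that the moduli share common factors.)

gcd(806, 74) = 2 and 2 | (57 − 389), so the pair is consistent; merging gives k ≡ 18927 (mod 29822), where 29822 = lcm(806, 74).
The solution is unique modulo lcm(806, 74) = 29822.

18927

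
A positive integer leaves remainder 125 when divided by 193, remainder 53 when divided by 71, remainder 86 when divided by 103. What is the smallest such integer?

Combine the congruences pairwise.
From x ≡ 125 (mod 193) write x = 125 + 193t. Substituting into x ≡ 53 (mod 71) gives 193t ≡ 70 (mod 71), and since 51⁻¹ ≡ 39 (mod 71), t ≡ 32. Hence x ≡ 125 + 193·32 = 6301 (mod 13703).
From x ≡ 6301 (mod 13703) write x = 6301 + 13703t. Substituting into x ≡ 86 (mod 103) gives 13703t ≡ 68 (mod 103), and since 4⁻¹ ≡ 26 (mod 103), t ≡ 17. Hence x ≡ 6301 + 13703·17 = 239252 (mod 1411409).

239252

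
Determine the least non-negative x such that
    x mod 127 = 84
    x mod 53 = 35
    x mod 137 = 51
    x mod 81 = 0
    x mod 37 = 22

From x ≡ 84 (mod 127) write x = 84 + 127t. Substituting into x ≡ 35 (mod 53) gives 127t ≡ 4 (mod 53), and since 21⁻¹ ≡ 48 (mod 53), t ≡ 33. Hence x ≡ 84 + 127·33 = 4275 (mod 6731).
From x ≡ 4275 (mod 6731) write x = 4275 + 6731t. Substituting into x ≡ 51 (mod 137) gives 6731t ≡ 23 (mod 137), and since 18⁻¹ ≡ 99 (mod 137), t ≡ 85. Hence x ≡ 4275 + 6731·85 = 576410 (mod 922147).
From x ≡ 576410 (mod 922147) write x = 576410 + 922147t. Substituting into x ≡ 0 (mod 81) gives 922147t ≡ 67 (mod 81), and since 43⁻¹ ≡ 49 (mod 81), t ≡ 43. Hence x ≡ 576410 + 922147·43 = 40228731 (mod 74693907).
From x ≡ 40228731 (mod 74693907) write x = 40228731 + 74693907t. Substituting into x ≡ 22 (mod 37) gives 74693907t ≡ 22 (mod 37), and since 9⁻¹ ≡ 33 (mod 37), t ≡ 23. Hence x ≡ 40228731 + 74693907·23 = 1758188592 (mod 2763674559).

1758188592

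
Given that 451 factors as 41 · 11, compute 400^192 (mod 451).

346

Mod 41: 400 ≡ 31; by Fermat, exponent reduces to 192 mod 40 = 32; 31^32 ≡ 18 (mod 41).
Mod 11: 400 ≡ 4; by Fermat, exponent reduces to 192 mod 10 = 2; 4^2 ≡ 5 (mod 11).
Combine by CRT: x ≡ 18 (mod 41), x ≡ 5 (mod 11) ⇒ x ≡ 346 (mod 451).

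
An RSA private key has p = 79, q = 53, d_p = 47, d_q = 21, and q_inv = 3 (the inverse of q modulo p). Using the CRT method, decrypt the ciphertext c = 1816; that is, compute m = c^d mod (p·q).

m₁ = c^(d_p) mod p: c ≡ 78 (mod 79), and 78^47 mod 79 = 78.
m₂ = c^(d_q) mod q: c ≡ 14 (mod 53), and 14^21 mod 53 = 8.
h = q_inv·(m₁ − m₂) mod p = 3·(78 − 8) mod 79 = 52.
m = m₂ + h·q = 8 + 52·53 = 2764.

2764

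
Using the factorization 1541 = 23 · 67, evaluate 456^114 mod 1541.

417

Mod 23: 456 ≡ 19; by Fermat, exponent reduces to 114 mod 22 = 4; 19^4 ≡ 3 (mod 23).
Mod 67: 456 ≡ 54; by Fermat, exponent reduces to 114 mod 66 = 48; 54^48 ≡ 15 (mod 67).
Combine by CRT: x ≡ 3 (mod 23), x ≡ 15 (mod 67) ⇒ x ≡ 417 (mod 1541).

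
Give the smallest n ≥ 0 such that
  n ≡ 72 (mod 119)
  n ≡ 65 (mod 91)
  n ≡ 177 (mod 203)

42198

gcd(119, 91) = 7 and 7 | (65 − 72), so the pair is consistent; merging gives n ≡ 429 (mod 1547), where 1547 = lcm(119, 91).
gcd(1547, 203) = 7 and 7 | (177 − 429), so the pair is consistent; merging gives n ≡ 42198 (mod 44863), where 44863 = lcm(1547, 203).
The solution is unique modulo lcm(119, 91, 203) = 44863.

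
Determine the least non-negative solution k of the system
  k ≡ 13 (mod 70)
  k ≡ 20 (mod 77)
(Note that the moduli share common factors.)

Combine the congruences pairwise.
gcd(70, 77) = 7 and 7 | (20 − 13), so the pair is consistent; merging gives k ≡ 713 (mod 770), where 770 = lcm(70, 77).
The solution is unique modulo lcm(70, 77) = 770.

713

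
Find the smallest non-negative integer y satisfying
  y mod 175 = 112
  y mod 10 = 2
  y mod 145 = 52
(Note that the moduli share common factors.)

gcd(175, 10) = 5 and 5 | (2 − 112), so the pair is consistent; merging gives y ≡ 112 (mod 350), where 350 = lcm(175, 10).
gcd(350, 145) = 5 and 5 | (52 − 112), so the pair is consistent; merging gives y ≡ 9912 (mod 10150), where 10150 = lcm(350, 145).
The solution is unique modulo lcm(175, 10, 145) = 10150.

9912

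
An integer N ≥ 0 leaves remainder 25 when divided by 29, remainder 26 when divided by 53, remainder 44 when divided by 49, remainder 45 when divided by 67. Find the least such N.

The moduli are pairwise coprime; M = 29·53·49·67 = 5045971.
M/29 = 173999; 173999 ≡ 28 (mod 29); 28·28 ≡ 1, so inverse 28.
M/53 = 95207; 95207 ≡ 19 (mod 53); 19·14 ≡ 1, so inverse 14.
M/49 = 102979; 102979 ≡ 30 (mod 49); 30·18 ≡ 1, so inverse 18.
M/67 = 75313; 75313 ≡ 5 (mod 67); 5·27 ≡ 1, so inverse 27.
N ≡ 25·173999·28 + 26·95207·14 + 44·102979·18 + 45·75313·27 = 329519311.
329519311 mod 5045971 = 1531196.

1531196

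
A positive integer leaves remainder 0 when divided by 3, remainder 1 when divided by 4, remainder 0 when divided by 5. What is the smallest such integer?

45

From n ≡ 0 (mod 3) write n = 0 + 3t. Substituting into n ≡ 1 (mod 4) gives 3t ≡ 1 (mod 4), and since 3⁻¹ ≡ 3 (mod 4), t ≡ 3. Hence n ≡ 0 + 3·3 = 9 (mod 12).
From n ≡ 9 (mod 12) write n = 9 + 12t. Substituting into n ≡ 0 (mod 5) gives 12t ≡ 1 (mod 5), and since 2⁻¹ ≡ 3 (mod 5), t ≡ 3. Hence n ≡ 9 + 12·3 = 45 (mod 60).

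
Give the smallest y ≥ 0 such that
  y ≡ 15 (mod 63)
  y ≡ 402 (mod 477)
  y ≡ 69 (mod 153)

36177

gcd(63, 477) = 9 and 9 | (402 − 15), so the pair is consistent; merging gives y ≡ 2787 (mod 3339), where 3339 = lcm(63, 477).
gcd(3339, 153) = 9 and 9 | (69 − 2787), so the pair is consistent; merging gives y ≡ 36177 (mod 56763), where 56763 = lcm(3339, 153).
The solution is unique modulo lcm(63, 477, 153) = 56763.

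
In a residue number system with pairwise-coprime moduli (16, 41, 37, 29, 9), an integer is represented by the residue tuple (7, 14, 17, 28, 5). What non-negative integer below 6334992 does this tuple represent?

Combine the congruences pairwise.
From x ≡ 7 (mod 16) write x = 7 + 16t. Substituting into x ≡ 14 (mod 41) gives 16t ≡ 7 (mod 41), and since 16⁻¹ ≡ 18 (mod 41), t ≡ 3. Hence x ≡ 7 + 16·3 = 55 (mod 656).
From x ≡ 55 (mod 656) write x = 55 + 656t. Substituting into x ≡ 17 (mod 37) gives 656t ≡ 36 (mod 37), and since 27⁻¹ ≡ 11 (mod 37), t ≡ 26. Hence x ≡ 55 + 656·26 = 17111 (mod 24272).
From x ≡ 17111 (mod 24272) write x = 17111 + 24272t. Substituting into x ≡ 28 (mod 29) gives 24272t ≡ 27 (mod 29), and since 28⁻¹ ≡ 28 (mod 29), t ≡ 2. Hence x ≡ 17111 + 24272·2 = 65655 (mod 703888).
From x ≡ 65655 (mod 703888) write x = 65655 + 703888t. Substituting into x ≡ 5 (mod 9) gives 703888t ≡ 5 (mod 9), and since 7⁻¹ ≡ 4 (mod 9), t ≡ 2. Hence x ≡ 65655 + 703888·2 = 1473431 (mod 6334992).

1473431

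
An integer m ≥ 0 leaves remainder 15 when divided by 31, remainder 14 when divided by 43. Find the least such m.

From m ≡ 15 (mod 31) write m = 15 + 31t. Substituting into m ≡ 14 (mod 43) gives 31t ≡ 42 (mod 43), and since 31⁻¹ ≡ 25 (mod 43), t ≡ 18. Hence m ≡ 15 + 31·18 = 573 (mod 1333).

573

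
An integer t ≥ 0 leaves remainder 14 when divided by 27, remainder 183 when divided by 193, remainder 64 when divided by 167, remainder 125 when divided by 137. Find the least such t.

86602757

The moduli are pairwise coprime; N = 27·193·167·137 = 119222469.
N/27 = 4415647; 4415647 ≡ 13 (mod 27); 13·25 ≡ 1, so inverse 25.
N/193 = 617733; 617733 ≡ 133 (mod 193); 133·119 ≡ 1, so inverse 119.
N/167 = 713907; 713907 ≡ 149 (mod 167); 149·102 ≡ 1, so inverse 102.
N/137 = 870237; 870237 ≡ 13 (mod 137); 13·116 ≡ 1, so inverse 116.
t ≡ 14·4415647·25 + 183·617733·119 + 64·713907·102 + 125·870237·116 = 32276669387.
32276669387 mod 119222469 = 86602757.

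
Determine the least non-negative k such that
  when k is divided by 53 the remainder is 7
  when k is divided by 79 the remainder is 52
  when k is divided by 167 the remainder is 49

497041

From k ≡ 7 (mod 53) write k = 7 + 53t. Substituting into k ≡ 52 (mod 79) gives 53t ≡ 45 (mod 79), and since 53⁻¹ ≡ 3 (mod 79), t ≡ 56. Hence k ≡ 7 + 53·56 = 2975 (mod 4187).
From k ≡ 2975 (mod 4187) write k = 2975 + 4187t. Substituting into k ≡ 49 (mod 167) gives 4187t ≡ 80 (mod 167), and since 12⁻¹ ≡ 14 (mod 167), t ≡ 118. Hence k ≡ 2975 + 4187·118 = 497041 (mod 699229).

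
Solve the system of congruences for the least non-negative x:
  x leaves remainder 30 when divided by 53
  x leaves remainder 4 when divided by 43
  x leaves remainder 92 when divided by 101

From x ≡ 30 (mod 53) write x = 30 + 53t. Substituting into x ≡ 4 (mod 43) gives 53t ≡ 17 (mod 43), and since 10⁻¹ ≡ 13 (mod 43), t ≡ 6. Hence x ≡ 30 + 53·6 = 348 (mod 2279).
From x ≡ 348 (mod 2279) write x = 348 + 2279t. Substituting into x ≡ 92 (mod 101) gives 2279t ≡ 47 (mod 101), and since 57⁻¹ ≡ 39 (mod 101), t ≡ 15. Hence x ≡ 348 + 2279·15 = 34533 (mod 230179).

34533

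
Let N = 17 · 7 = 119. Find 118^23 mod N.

118

Mod 17: 118 ≡ 16; by Fermat, exponent reduces to 23 mod 16 = 7; 16^7 ≡ 16 (mod 17).
Mod 7: 118 ≡ 6; by Fermat, exponent reduces to 23 mod 6 = 5; 6^5 ≡ 6 (mod 7).
Combine by CRT: x ≡ 16 (mod 17), x ≡ 6 (mod 7) ⇒ x ≡ 118 (mod 119).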